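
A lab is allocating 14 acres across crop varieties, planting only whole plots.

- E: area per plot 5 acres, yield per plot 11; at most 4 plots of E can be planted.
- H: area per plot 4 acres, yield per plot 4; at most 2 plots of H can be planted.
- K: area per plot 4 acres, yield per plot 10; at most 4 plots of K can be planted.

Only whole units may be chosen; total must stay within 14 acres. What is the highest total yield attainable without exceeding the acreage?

This is a bounded integer knapsack.
2×E and 1×K: area 14 ≤ 14, yield 2·11 + 1·10 = 32.
1×E and 2×K: area 13 ≤ 14, yield 1·11 + 2·10 = 31.
Best is 32.

32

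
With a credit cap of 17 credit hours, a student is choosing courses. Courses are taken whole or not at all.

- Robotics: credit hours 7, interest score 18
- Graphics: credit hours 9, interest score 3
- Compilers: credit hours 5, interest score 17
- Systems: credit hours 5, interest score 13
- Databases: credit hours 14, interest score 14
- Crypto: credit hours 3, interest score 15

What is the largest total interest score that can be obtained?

This is a 0-1 knapsack instance.
Robotics + Compilers + Systems: credit hours 7 + 5 + 5 = 17 ≤ 17, interest score 18 + 17 + 13 = 48.
Robotics + Compilers + Crypto: credit hours 7 + 5 + 3 = 15 ≤ 17, interest score 18 + 17 + 15 = 50.
Best is Robotics, Compilers, and Crypto with total interest score 50.

50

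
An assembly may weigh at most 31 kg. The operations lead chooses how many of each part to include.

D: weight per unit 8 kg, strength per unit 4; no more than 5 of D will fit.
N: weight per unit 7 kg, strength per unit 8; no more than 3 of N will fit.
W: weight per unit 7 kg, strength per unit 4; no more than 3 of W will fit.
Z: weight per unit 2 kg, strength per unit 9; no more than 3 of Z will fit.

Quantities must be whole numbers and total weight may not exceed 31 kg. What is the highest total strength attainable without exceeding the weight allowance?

51

This is a bounded integer knapsack.
Z has the best ratio (9/2); taking only Z gives at most 3×9 = 27 (stopped by the supply cap of 3).
Mixing does better — 3×N and 3×Z: weight 27 ≤ 31, strength 3·8 + 3·9 = 51.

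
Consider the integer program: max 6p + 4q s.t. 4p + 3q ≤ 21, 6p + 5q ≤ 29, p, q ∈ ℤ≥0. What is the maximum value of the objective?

28

Relaxing integrality, the LP optimum is 29.00 at (p,q) = (4.83, 0), which is not an integer point.
(p,q)=(4,1): 4·4+3·1=19≤21, 6·4+5·1=29≤29, objective 28.
(p,q)=(3,2): 4·3+3·2=18≤21, 6·3+5·2=28≤29, objective 26.
(p,q)=(4,0): 4·4+3·0=16≤21, 6·4+5·0=24≤29, objective 24.
No feasible integer point exceeds 28.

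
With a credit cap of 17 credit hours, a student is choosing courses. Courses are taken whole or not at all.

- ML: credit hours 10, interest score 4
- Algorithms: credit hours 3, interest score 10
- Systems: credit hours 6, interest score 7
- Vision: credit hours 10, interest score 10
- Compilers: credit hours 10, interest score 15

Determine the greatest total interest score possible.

Take Algorithms and Compilers: credit hours 3 + 10 = 13 ≤ 17, interest score 10 + 15 = 25.
No other feasible combination does better.

25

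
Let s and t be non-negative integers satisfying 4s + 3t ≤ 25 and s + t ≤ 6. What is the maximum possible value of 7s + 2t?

(s,t)=(6,0): 4·6+3·0=24≤25, 1·6+1·0=6≤6, objective 42.
(s,t)=(5,1): 4·5+3·1=23≤25, 1·5+1·1=6≤6, objective 37.
Maximum is 42 at (s,t)=(6,0).

42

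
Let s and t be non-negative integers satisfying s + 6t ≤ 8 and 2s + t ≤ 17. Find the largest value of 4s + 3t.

(s,t)=(8,0): 1·8+6·0=8≤8, 2·8+1·0=16≤17, objective 32.
(s,t)=(7,0): 1·7+6·0=7≤8, 2·7+1·0=14≤17, objective 28.
Maximum is 32 at (s,t)=(8,0).

32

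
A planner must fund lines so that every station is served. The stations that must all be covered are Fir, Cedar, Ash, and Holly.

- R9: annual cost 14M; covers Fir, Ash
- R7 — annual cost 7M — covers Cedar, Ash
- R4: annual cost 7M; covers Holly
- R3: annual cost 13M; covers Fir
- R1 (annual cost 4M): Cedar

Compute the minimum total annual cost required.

This is an integer covering problem.
The greedy cost-per-new-station heuristic would pick R7, R4, and R3 for 27, but a cheaper cover exists.
Choose R9, R4, and R1: together they cover Fir, Cedar, Ash, Holly — every station.
Total annual cost: 14 + 7 + 4 = 25.
No cover costs less than 25.

25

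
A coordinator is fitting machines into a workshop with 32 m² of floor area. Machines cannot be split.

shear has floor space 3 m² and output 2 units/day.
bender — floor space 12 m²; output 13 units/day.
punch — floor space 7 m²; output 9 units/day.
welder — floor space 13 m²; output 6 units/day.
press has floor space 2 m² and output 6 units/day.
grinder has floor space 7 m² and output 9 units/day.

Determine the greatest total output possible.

39

Take shear, bender, punch, press, and grinder: floor space 3 + 12 + 7 + 2 + 7 = 31 ≤ 32, output 2 + 13 + 9 + 6 + 9 = 39.
No other feasible combination does better.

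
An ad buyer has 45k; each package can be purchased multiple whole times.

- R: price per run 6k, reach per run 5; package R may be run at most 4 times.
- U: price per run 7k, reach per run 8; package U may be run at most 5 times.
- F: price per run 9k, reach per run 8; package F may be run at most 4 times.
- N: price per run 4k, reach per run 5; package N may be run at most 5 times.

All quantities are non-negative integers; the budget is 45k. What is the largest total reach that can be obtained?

52

Take 4×U and 4×N: price 44 ≤ 45, reach 4·8 + 4·5 = 52.
No other integer combination yields more.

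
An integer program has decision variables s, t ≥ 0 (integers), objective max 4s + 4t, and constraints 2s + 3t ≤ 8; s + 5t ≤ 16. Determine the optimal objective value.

(s,t)=(4,0): 2·4+3·0=8≤8, 1·4+5·0=4≤16, objective 16.
(s,t)=(3,0): 2·3+3·0=6≤8, 1·3+5·0=3≤16, objective 12.
No feasible integer point exceeds 16.

16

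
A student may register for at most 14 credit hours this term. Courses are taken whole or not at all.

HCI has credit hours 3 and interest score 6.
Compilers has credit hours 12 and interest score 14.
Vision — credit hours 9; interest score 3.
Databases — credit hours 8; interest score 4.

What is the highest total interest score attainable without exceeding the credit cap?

14

Treat it as a binary knapsack problem.
Take Compilers: credit hours 12 ≤ 14, interest score 14.
No other feasible combination does better.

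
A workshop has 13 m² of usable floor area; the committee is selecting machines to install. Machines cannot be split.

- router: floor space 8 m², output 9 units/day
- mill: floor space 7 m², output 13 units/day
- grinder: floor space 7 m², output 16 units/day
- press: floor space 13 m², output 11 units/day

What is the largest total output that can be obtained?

Treat it as a binary knapsack problem.
press: floor space 13 ≤ 13, output 11.
mill: floor space 7 ≤ 13, output 13.
grinder: floor space 7 ≤ 13, output 16.
Best is grinder with total output 16.

16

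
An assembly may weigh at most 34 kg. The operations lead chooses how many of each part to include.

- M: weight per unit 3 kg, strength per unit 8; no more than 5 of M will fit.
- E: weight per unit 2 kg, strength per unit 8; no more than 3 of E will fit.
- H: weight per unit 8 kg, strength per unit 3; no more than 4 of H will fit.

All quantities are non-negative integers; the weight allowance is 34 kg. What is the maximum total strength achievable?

67

Take 5×M, 3×E, and 1×H: weight 29 ≤ 34, strength 5·8 + 3·8 + 1·3 = 67.
E has the best ratio (8/2) and is taken to its limit of 3; remaining capacity is filled optimally with the others.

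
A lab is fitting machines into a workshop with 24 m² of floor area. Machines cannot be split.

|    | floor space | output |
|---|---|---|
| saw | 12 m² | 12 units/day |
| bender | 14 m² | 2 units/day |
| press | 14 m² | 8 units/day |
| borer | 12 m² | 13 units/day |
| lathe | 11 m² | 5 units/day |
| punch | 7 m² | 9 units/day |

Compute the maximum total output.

This is an integer program with binary decision variables.
Allowing fractional choices, the relaxed optimum would be about 27.0, but machines are indivisible.
saw + borer: floor space 12 + 12 = 24 ≤ 24, output 12 + 13 = 25.
saw + punch: floor space 12 + 7 = 19 ≤ 24, output 12 + 9 = 21.
borer + punch: floor space 12 + 7 = 19 ≤ 24, output 13 + 9 = 22.
Best is saw and borer with total output 25.

25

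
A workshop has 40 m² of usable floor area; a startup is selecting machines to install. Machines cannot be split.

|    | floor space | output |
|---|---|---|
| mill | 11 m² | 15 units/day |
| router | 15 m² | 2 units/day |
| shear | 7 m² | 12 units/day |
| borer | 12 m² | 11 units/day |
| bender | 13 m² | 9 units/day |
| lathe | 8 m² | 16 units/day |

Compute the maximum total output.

54

This is a 0-1 knapsack instance.
Allowing fractional choices, the relaxed optimum would be about 55.4, but machines are indivisible.
shear + borer + bender + lathe: floor space 7 + 12 + 13 + 8 = 40 ≤ 40, output 12 + 11 + 9 + 16 = 48.
mill + shear + bender + lathe: floor space 11 + 7 + 13 + 8 = 39 ≤ 40, output 15 + 12 + 9 + 16 = 52.
mill + shear + borer + lathe: floor space 11 + 7 + 12 + 8 = 38 ≤ 40, output 15 + 12 + 11 + 16 = 54.
Best is mill, shear, borer, and lathe with total output 54.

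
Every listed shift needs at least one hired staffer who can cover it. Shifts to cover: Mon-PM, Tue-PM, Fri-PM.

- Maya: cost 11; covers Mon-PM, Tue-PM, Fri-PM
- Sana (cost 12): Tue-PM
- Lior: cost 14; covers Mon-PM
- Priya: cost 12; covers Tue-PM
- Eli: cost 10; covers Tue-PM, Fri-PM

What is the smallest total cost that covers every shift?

This is an integer covering problem.
Maya alone covers Mon-PM, Tue-PM, Fri-PM — every shift.
Total cost: 11.
No cover costs less than 11.

11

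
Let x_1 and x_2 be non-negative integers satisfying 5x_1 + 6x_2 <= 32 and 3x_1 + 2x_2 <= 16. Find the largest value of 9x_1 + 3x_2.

(x_1,x_2)=(5,0): 5·5+6·0=25≤32, 3·5+2·0=15≤16, objective 45.
(x_1,x_2)=(4,1): 5·4+6·1=26≤32, 3·4+2·1=14≤16, objective 39.
(x_1,x_2)=(4,0): 5·4+6·0=20≤32, 3·4+2·0=12≤16, objective 36.
No feasible integer point exceeds 45.

45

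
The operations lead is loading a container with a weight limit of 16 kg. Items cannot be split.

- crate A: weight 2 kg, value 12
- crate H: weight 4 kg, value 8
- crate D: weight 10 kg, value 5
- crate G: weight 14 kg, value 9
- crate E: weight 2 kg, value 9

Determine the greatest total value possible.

This is an integer program with binary decision variables.
Take crate A, crate H, and crate E: weight 2 + 4 + 2 = 8 ≤ 16, value 12 + 8 + 9 = 29.
No other feasible combination does better.

29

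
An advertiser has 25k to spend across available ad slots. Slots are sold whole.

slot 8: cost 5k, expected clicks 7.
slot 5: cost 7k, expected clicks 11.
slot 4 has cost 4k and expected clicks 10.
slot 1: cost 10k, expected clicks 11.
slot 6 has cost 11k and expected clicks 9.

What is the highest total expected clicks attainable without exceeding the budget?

slot 5 + slot 4 + slot 6: cost 7 + 4 + 11 = 22 ≤ 25, expected clicks 11 + 10 + 9 = 30.
slot 5 + slot 4 + slot 1: cost 7 + 4 + 10 = 21 ≤ 25, expected clicks 11 + 10 + 11 = 32.
Best is slot 5, slot 4, and slot 1 with total expected clicks 32.

32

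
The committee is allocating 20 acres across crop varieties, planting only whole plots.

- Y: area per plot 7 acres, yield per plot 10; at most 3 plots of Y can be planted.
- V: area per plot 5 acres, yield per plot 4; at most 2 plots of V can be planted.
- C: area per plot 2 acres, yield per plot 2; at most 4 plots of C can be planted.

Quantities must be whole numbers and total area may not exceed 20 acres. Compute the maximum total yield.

This is a bounded integer knapsack.
Take 2×Y and 3×C: area 20 ≤ 20, yield 2·10 + 3·2 = 26.
No other integer combination yields more.

26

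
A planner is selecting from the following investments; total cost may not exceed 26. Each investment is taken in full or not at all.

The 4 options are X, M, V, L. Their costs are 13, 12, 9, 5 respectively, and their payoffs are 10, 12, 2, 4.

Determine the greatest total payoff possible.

22

M + V + L: cost 12 + 9 + 5 = 26 ≤ 26, payoff 12 + 2 + 4 = 18.
X + M: cost 13 + 12 = 25 ≤ 26, payoff 10 + 12 = 22.
Best is X and M with total payoff 22.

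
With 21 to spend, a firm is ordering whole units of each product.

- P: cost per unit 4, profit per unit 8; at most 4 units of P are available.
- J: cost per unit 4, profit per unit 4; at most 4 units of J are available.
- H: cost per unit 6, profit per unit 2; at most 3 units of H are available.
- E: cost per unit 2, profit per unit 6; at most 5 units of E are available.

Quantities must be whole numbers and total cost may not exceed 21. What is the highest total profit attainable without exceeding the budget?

48

E has the best ratio (6/2); taking only E gives at most 5×6 = 30 (stopped by the supply cap of 5).
Mixing does better — 3×P and 4×E: cost 20 ≤ 21, profit 3·8 + 4·6 = 48.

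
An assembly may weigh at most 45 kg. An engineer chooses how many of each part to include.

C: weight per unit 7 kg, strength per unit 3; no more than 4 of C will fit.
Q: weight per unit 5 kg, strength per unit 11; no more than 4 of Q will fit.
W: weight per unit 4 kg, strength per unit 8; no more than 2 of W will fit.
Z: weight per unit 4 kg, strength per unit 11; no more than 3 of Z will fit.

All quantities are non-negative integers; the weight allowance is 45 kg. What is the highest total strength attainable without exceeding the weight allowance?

Take 4×Q, 2×W, and 3×Z: weight 40 ≤ 45, strength 4·11 + 2·8 + 3·11 = 93.
Z has the best ratio (11/4) and is taken to its limit of 3; remaining capacity is filled optimally with the others.

93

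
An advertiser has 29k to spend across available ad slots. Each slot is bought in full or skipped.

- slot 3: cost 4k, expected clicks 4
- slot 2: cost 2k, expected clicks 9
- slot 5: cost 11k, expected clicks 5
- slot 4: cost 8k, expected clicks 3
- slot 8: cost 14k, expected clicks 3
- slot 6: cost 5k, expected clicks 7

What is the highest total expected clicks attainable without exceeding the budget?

25

slot 3 + slot 2 + slot 5 + slot 6: cost 4 + 2 + 11 + 5 = 22 ≤ 29, expected clicks 4 + 9 + 5 + 7 = 25.
slot 2 + slot 5 + slot 4 + slot 6: cost 2 + 11 + 8 + 5 = 26 ≤ 29, expected clicks 9 + 5 + 3 + 7 = 24.
Best is slot 3, slot 2, slot 5, and slot 6 with total expected clicks 25.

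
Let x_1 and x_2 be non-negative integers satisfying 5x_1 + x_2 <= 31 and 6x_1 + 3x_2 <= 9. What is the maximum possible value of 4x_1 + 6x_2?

(x_1,x_2)=(0,3) is feasible, giving 18.
(x_1,x_2)=(0,2) is feasible, giving 12.
No feasible integer point exceeds 18.

18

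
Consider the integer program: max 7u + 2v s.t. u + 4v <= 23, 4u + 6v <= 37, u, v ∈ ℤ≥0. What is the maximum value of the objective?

Relaxing integrality, the LP optimum is 64.75 at (u,v) = (9.25, 0), which is not an integer point.
(u,v)=(9,0): 1·9+4·0=9≤23, 4·9+6·0=36≤37, objective 63.
(u,v)=(8,0): 1·8+4·0=8≤23, 4·8+6·0=32≤37, objective 56.
No feasible integer point exceeds 63.

63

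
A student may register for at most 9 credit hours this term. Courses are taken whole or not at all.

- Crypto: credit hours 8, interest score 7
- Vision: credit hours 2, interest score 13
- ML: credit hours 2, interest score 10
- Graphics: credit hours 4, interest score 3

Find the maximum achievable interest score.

26

Treat it as a binary knapsack problem.
Take Vision, ML, and Graphics: credit hours 2 + 2 + 4 = 8 ≤ 9, interest score 13 + 10 + 3 = 26.
No other feasible combination does better.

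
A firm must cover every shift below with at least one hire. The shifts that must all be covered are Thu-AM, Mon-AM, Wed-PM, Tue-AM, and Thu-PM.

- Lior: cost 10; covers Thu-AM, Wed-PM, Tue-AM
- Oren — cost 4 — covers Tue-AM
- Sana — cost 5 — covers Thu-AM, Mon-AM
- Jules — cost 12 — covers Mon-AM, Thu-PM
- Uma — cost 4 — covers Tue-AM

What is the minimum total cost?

22

The greedy cost-per-new-shift heuristic would pick Sana, Oren, Lior, and Jules for 31, but a cheaper cover exists.
Choose Lior and Jules: together they cover Thu-AM, Mon-AM, Wed-PM, Tue-AM, Thu-PM — every shift.
Total cost: 10 + 12 = 22.
No cover costs less than 22.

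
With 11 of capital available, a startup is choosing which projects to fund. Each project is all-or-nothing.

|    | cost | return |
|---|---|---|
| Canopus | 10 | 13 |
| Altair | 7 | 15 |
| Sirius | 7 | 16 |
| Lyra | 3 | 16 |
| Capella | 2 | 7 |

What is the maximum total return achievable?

32

Allowing fractional choices, the relaxed optimum would be about 36.7, but projects are indivisible.
Altair + Lyra: cost 7 + 3 = 10 ≤ 11, return 15 + 16 = 31.
Sirius + Lyra: cost 7 + 3 = 10 ≤ 11, return 16 + 16 = 32.
Lyra + Capella: cost 3 + 2 = 5 ≤ 11, return 16 + 7 = 23.
Best is Sirius and Lyra with total return 32.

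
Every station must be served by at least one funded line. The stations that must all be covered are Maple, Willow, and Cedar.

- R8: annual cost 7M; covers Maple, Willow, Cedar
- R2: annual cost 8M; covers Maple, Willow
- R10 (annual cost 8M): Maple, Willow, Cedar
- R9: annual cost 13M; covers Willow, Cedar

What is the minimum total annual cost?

7

This is an integer covering problem.
R8 alone covers Maple, Willow, Cedar — every station.
Total annual cost: 7.
No cover costs less than 7.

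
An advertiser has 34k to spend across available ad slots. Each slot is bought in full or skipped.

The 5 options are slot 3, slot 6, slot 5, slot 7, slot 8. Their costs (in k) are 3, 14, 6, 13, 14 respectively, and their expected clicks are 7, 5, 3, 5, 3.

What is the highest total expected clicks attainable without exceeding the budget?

slot 3 + slot 5 + slot 7: cost 3 + 6 + 13 = 22 ≤ 34, expected clicks 7 + 3 + 5 = 15.
slot 3 + slot 6 + slot 5: cost 3 + 14 + 6 = 23 ≤ 34, expected clicks 7 + 5 + 3 = 15.
slot 3 + slot 6 + slot 7: cost 3 + 14 + 13 = 30 ≤ 34, expected clicks 7 + 5 + 5 = 17.
Best is slot 3, slot 6, and slot 7 with total expected clicks 17.

17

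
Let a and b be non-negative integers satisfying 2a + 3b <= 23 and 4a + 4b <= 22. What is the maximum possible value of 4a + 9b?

45

Relaxing integrality, the LP optimum is 49.50 at (a,b) = (0, 5.5), which is not an integer point.
(a,b)=(0,5): 2·0+3·5=15≤23, 4·0+4·5=20≤22, objective 45.
(a,b)=(1,4): 2·1+3·4=14≤23, 4·1+4·4=20≤22, objective 40.
(a,b)=(0,4): 2·0+3·4=12≤23, 4·0+4·4=16≤22, objective 36.
The best lattice point is (0,5), giving 45.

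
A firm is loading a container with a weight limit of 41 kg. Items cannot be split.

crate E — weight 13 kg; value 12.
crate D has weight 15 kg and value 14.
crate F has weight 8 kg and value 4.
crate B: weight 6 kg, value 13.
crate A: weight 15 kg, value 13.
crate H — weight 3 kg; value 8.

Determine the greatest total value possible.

48

This is an integer program with binary decision variables.
Allowing fractional choices, the relaxed optimum would be about 50.5, but items are indivisible.
crate E + crate B + crate A + crate H: weight 13 + 6 + 15 + 3 = 37 ≤ 41, value 12 + 13 + 13 + 8 = 46.
crate D + crate B + crate A + crate H: weight 15 + 6 + 15 + 3 = 39 ≤ 41, value 14 + 13 + 13 + 8 = 48.
crate E + crate D + crate B + crate H: weight 13 + 15 + 6 + 3 = 37 ≤ 41, value 12 + 14 + 13 + 8 = 47.
Best is crate D, crate B, crate A, and crate H with total value 48.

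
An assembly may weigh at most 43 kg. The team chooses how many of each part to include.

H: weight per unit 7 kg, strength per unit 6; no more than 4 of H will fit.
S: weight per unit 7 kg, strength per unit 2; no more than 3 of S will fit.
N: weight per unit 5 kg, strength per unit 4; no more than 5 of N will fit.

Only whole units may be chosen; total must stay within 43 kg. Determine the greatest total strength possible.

H has the best ratio (6/7); taking only H gives at most 4×6 = 24 (stopped by the supply cap of 4).
Mixing does better — 4×H and 3×N: weight 43 ≤ 43, strength 4·6 + 3·4 = 36.

36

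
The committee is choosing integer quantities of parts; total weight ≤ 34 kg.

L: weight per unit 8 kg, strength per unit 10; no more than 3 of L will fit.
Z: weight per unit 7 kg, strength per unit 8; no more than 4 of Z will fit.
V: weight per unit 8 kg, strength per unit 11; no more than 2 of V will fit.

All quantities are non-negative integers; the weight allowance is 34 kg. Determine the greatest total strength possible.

This is a bounded integer knapsack.
2×L and 2×V: weight 32 ≤ 34, strength 2·10 + 2·11 = 42.
3×L and 1×V: weight 32 ≤ 34, strength 3·10 + 1·11 = 41.
Best is 42.

42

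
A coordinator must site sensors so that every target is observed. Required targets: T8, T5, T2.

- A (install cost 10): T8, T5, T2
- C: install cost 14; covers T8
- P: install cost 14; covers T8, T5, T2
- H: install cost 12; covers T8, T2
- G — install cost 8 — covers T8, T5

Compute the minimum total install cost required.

This is an integer covering problem.
A alone covers T8, T5, T2 — every target.
Total install cost: 10.
No cover costs less than 10.

10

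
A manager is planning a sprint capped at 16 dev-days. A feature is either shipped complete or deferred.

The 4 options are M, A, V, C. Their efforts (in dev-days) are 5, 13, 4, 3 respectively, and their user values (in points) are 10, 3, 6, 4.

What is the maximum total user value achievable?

20

Take M, V, and C: effort 5 + 4 + 3 = 12 ≤ 16, user value 10 + 6 + 4 = 20.
No other feasible combination does better.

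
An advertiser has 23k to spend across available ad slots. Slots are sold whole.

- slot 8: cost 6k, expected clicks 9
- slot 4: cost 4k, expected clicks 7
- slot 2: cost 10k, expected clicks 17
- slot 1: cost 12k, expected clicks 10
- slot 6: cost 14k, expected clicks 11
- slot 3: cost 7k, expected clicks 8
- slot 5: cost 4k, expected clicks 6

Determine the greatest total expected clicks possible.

Take slot 8, slot 2, and slot 3: cost 6 + 10 + 7 = 23 ≤ 23, expected clicks 9 + 17 + 8 = 34.
No other feasible combination does better.

34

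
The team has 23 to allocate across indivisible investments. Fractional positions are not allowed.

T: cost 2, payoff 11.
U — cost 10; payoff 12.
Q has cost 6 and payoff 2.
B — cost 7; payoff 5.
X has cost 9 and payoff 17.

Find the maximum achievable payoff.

Treat it as a binary knapsack problem.
Allowing fractional choices, the relaxed optimum would be about 41.4, but investments are indivisible.
T + B + X: cost 2 + 7 + 9 = 18 ≤ 23, payoff 11 + 5 + 17 = 33.
T + Q + X: cost 2 + 6 + 9 = 17 ≤ 23, payoff 11 + 2 + 17 = 30.
T + U + X: cost 2 + 10 + 9 = 21 ≤ 23, payoff 11 + 12 + 17 = 40.
Best is T, U, and X with total payoff 40.

40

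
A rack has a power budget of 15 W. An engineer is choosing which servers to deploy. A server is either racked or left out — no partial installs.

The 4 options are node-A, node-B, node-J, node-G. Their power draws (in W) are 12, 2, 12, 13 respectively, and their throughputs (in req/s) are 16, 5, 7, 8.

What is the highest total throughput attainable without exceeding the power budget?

21

node-A + node-B: power draw 12 + 2 = 14 ≤ 15, throughput 16 + 5 = 21.
node-A: power draw 12 ≤ 15, throughput 16.
Best is node-A and node-B with total throughput 21.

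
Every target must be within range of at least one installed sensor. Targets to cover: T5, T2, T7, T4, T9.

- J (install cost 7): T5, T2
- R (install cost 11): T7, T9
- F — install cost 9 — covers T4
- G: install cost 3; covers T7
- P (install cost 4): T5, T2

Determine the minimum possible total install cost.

24

Choose R, F, and P: together they cover T5, T2, T7, T4, T9 — every target.
Total install cost: 11 + 9 + 4 = 24.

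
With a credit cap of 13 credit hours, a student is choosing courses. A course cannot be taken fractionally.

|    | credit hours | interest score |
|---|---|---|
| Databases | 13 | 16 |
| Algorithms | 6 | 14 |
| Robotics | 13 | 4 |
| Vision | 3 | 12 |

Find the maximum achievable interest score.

Allowing fractional choices, the relaxed optimum would be about 30.9, but courses are indivisible.
Algorithms + Vision: credit hours 6 + 3 = 9 ≤ 13, interest score 14 + 12 = 26.
Databases: credit hours 13 ≤ 13, interest score 16.
Best is Algorithms and Vision with total interest score 26.

26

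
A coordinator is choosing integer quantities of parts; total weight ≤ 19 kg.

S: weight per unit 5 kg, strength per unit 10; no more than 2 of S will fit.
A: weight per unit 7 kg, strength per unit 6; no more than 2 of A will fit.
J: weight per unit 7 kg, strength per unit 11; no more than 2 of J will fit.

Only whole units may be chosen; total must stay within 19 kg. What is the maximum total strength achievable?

32

This is a bounded integer knapsack.
S has the best ratio (10/5); taking only S gives at most 2×10 = 20 (stopped by the supply cap of 2).
Mixing does better — 1×S and 2×J: weight 19 ≤ 19, strength 1·10 + 2·11 = 32.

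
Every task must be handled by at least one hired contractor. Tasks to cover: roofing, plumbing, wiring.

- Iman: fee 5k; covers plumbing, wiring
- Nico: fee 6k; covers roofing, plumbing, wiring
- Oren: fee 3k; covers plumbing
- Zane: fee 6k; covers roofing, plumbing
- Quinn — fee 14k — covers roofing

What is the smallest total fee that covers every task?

6

Nico alone covers roofing, plumbing, wiring — every task.
Total fee: 6.
No cover costs less than 6.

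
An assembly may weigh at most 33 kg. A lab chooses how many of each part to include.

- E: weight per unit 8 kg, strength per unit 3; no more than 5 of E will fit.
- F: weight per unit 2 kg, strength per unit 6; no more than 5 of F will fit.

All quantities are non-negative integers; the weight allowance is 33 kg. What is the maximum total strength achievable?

1×E and 5×F: weight 18 ≤ 33, strength 1·3 + 5·6 = 33.
2×E and 5×F: weight 26 ≤ 33, strength 2·3 + 5·6 = 36.
Best is 36.

36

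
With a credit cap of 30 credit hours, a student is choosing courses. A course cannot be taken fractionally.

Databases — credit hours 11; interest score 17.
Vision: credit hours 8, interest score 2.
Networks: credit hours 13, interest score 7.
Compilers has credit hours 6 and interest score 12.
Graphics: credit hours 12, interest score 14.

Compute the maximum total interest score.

43

Take Databases, Compilers, and Graphics: credit hours 11 + 6 + 12 = 29 ≤ 30, interest score 17 + 12 + 14 = 43.
No other feasible combination does better.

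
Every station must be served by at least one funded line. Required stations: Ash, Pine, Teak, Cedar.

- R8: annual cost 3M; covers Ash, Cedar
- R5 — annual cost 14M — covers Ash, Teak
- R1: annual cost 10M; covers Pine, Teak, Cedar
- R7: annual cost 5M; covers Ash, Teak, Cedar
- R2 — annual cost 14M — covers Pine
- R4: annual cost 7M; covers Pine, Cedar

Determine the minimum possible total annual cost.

This is a weighted set-cover instance.
The greedy cost-per-new-station heuristic would pick R8 and R1 for 13, but a cheaper cover exists.
Choose R7 and R4: together they cover Ash, Pine, Teak, Cedar — every station.
Total annual cost: 5 + 7 = 12.
No cover costs less than 12.

12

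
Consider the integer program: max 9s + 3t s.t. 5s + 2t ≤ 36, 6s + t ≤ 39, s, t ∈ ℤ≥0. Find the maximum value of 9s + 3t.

(s,t)=(6,3): 5·6+2·3=36≤36, 6·6+1·3=39≤39, objective 63.
(s,t)=(6,2): 5·6+2·2=34≤36, 6·6+1·2=38≤39, objective 60.
(s,t)=(5,4): 5·5+2·4=33≤36, 6·5+1·4=34≤39, objective 57.
The best lattice point is (6,3), giving 63.

63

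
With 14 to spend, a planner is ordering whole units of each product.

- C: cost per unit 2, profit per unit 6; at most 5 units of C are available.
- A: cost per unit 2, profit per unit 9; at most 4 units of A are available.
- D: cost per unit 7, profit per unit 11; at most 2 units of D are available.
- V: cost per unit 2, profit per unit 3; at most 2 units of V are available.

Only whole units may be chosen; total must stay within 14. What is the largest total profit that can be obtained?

54

2×C, 4×A, and 1×V: cost 14 ≤ 14, profit 2·6 + 4·9 + 1·3 = 51.
3×C and 4×A: cost 14 ≤ 14, profit 3·6 + 4·9 = 54.
Best is 54.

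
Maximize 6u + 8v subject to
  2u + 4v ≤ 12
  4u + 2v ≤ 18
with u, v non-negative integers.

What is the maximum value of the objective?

(u,v)=(4,1): 2·4+4·1=12≤12, 4·4+2·1=18≤18, objective 32.
(u,v)=(3,1): 2·3+4·1=10≤12, 4·3+2·1=14≤18, objective 26.
(u,v)=(4,0): 2·4+4·0=8≤12, 4·4+2·0=16≤18, objective 24.
Maximum is 32 at (u,v)=(4,1).

32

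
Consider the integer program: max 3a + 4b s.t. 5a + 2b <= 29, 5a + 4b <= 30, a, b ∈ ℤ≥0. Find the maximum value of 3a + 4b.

28

The continuous relaxation peaks at (0, 7.5) with value 30.00; rounding to a feasible lattice point costs some objective.
(a,b)=(0,7): 5·0+2·7=14≤29, 5·0+4·7=28≤30, objective 28.
(a,b)=(1,6): 5·1+2·6=17≤29, 5·1+4·6=29≤30, objective 27.
(a,b)=(0,6): 5·0+2·6=12≤29, 5·0+4·6=24≤30, objective 24.
No feasible integer point exceeds 28.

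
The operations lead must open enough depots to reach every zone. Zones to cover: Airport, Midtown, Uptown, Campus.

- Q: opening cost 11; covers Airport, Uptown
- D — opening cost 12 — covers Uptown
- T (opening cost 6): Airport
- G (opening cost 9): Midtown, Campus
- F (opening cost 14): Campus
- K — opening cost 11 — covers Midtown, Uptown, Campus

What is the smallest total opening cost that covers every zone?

This is an integer covering problem.
Choose T and K: together they cover Airport, Midtown, Uptown, Campus — every zone.
Total opening cost: 6 + 11 = 17.
No cover costs less than 17.

17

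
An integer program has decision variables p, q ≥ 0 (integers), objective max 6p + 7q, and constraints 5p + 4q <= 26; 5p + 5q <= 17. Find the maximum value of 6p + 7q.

(p,q)=(0,3) is feasible, giving 21.
(p,q)=(1,2) is feasible, giving 20.
(p,q)=(0,2) is feasible, giving 14.
Maximum is 21 at (p,q)=(0,3).

21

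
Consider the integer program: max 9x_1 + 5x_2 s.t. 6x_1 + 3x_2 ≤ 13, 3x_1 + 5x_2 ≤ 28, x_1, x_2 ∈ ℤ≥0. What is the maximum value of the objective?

20

Relaxing integrality, the LP optimum is 21.67 at (x_1,x_2) = (0, 4.33), which is not an integer point.
(x_1,x_2)=(0,4): 6·0+3·4=12≤13, 3·0+5·4=20≤28, objective 20.
(x_1,x_2)=(0,3): 6·0+3·3=9≤13, 3·0+5·3=15≤28, objective 15.
The best lattice point is (0,4), giving 20.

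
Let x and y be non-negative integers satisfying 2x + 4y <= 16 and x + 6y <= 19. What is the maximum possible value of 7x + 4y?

56

(x,y)=(8,0) is feasible, giving 56.
(x,y)=(7,0) is feasible, giving 49.
The best lattice point is (8,0), giving 56.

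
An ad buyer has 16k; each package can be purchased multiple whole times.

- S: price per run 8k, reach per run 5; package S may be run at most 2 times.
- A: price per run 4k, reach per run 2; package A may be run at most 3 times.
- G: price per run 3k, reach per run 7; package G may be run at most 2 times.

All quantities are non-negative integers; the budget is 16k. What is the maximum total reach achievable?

2×A and 2×G: price 14 ≤ 16, reach 2·2 + 2·7 = 18.
1×S and 2×G: price 14 ≤ 16, reach 1·5 + 2·7 = 19.
Best is 19.

19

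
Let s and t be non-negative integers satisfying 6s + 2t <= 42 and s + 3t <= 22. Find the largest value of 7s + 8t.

76

Relaxing integrality, the LP optimum is 80.88 at (s,t) = (5.12, 5.62), which is not an integer point.
(s,t)=(4,6): 6·4+2·6=36≤42, 1·4+3·6=22≤22, objective 76.
(s,t)=(5,5): 6·5+2·5=40≤42, 1·5+3·5=20≤22, objective 75.
The best lattice point is (4,6), giving 76.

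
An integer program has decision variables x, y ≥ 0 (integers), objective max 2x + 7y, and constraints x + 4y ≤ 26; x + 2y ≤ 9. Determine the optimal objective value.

30

(x,y)=(1,4) is feasible, giving 30.
(x,y)=(0,4) is feasible, giving 28.
(x,y)=(2,3) is feasible, giving 25.
(x,y)=(1,3) is feasible, giving 23.
No feasible integer point exceeds 30.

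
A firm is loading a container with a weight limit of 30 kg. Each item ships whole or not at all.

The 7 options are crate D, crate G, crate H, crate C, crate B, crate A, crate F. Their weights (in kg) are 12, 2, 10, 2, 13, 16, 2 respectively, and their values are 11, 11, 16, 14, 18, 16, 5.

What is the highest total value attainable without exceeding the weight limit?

This is an integer program with binary decision variables.
crate G + crate H + crate C + crate B: weight 2 + 10 + 2 + 13 = 27 ≤ 30, value 11 + 16 + 14 + 18 = 59.
crate D + crate G + crate H + crate C + crate F: weight 12 + 2 + 10 + 2 + 2 = 28 ≤ 30, value 11 + 11 + 16 + 14 + 5 = 57.
crate G + crate H + crate C + crate B + crate F: weight 2 + 10 + 2 + 13 + 2 = 29 ≤ 30, value 11 + 16 + 14 + 18 + 5 = 64.
Best is crate G, crate H, crate C, crate B, and crate F with total value 64.

64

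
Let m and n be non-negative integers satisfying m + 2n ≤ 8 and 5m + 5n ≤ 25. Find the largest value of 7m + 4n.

35

(m,n)=(5,0): 1·5+2·0=5≤8, 5·5+5·0=25≤25, objective 35.
(m,n)=(4,1): 1·4+2·1=6≤8, 5·4+5·1=25≤25, objective 32.
(m,n)=(4,0): 1·4+2·0=4≤8, 5·4+5·0=20≤25, objective 28.
Maximum is 35 at (m,n)=(5,0).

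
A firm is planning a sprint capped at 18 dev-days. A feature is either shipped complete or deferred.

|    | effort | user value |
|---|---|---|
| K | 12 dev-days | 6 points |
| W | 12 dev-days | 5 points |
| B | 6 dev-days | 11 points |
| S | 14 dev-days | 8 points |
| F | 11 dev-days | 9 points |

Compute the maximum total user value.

20

This is an integer program with binary decision variables.
B + F: effort 6 + 11 = 17 ≤ 18, user value 11 + 9 = 20.
K + B: effort 12 + 6 = 18 ≤ 18, user value 6 + 11 = 17.
Best is B and F with total user value 20.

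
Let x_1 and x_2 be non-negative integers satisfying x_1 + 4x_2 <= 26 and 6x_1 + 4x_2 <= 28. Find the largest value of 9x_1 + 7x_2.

46

(x_1,x_2)=(2,4): 1·2+4·4=18≤26, 6·2+4·4=28≤28, objective 46.
(x_1,x_2)=(1,5): 1·1+4·5=21≤26, 6·1+4·5=26≤28, objective 44.
(x_1,x_2)=(0,6): 1·0+4·6=24≤26, 6·0+4·6=24≤28, objective 42.
Maximum is 46 at (x_1,x_2)=(2,4).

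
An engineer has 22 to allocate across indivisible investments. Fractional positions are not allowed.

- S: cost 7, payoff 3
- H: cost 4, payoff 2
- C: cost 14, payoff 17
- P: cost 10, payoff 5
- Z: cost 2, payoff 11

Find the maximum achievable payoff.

This is an integer program with binary decision variables.
Take H, C, and Z: cost 4 + 14 + 2 = 20 ≤ 22, payoff 2 + 17 + 11 = 30.
No other feasible combination does better.

30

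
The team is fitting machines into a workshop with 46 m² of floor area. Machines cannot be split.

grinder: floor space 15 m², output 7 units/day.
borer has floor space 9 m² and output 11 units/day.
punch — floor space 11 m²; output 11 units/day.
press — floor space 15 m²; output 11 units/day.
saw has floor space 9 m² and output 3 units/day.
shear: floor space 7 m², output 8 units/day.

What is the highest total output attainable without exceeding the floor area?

41

This is a 0-1 knapsack instance.
Take borer, punch, press, and shear: floor space 9 + 11 + 15 + 7 = 42 ≤ 46, output 11 + 11 + 11 + 8 = 41.
No other feasible combination does better.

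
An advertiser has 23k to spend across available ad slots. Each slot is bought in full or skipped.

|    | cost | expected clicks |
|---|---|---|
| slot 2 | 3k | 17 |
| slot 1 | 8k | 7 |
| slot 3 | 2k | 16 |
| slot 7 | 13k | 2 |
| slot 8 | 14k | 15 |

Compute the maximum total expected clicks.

48

slot 2 + slot 3 + slot 8: cost 3 + 2 + 14 = 19 ≤ 23, expected clicks 17 + 16 + 15 = 48.
slot 2 + slot 1 + slot 3: cost 3 + 8 + 2 = 13 ≤ 23, expected clicks 17 + 7 + 16 = 40.
slot 2 + slot 3 + slot 7: cost 3 + 2 + 13 = 18 ≤ 23, expected clicks 17 + 16 + 2 = 35.
Best is slot 2, slot 3, and slot 8 with total expected clicks 48.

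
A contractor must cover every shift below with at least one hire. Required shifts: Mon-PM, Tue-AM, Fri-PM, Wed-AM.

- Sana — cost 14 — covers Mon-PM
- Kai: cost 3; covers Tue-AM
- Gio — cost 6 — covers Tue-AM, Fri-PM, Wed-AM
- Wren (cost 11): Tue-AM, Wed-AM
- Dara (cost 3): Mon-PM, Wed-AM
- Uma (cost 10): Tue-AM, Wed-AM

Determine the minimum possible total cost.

The greedy cost-per-new-shift heuristic would pick Dara, Kai, and Gio for 12, but a cheaper cover exists.
Choose Gio and Dara: together they cover Mon-PM, Tue-AM, Fri-PM, Wed-AM — every shift.
Total cost: 6 + 3 = 9.
No cover costs less than 9.

9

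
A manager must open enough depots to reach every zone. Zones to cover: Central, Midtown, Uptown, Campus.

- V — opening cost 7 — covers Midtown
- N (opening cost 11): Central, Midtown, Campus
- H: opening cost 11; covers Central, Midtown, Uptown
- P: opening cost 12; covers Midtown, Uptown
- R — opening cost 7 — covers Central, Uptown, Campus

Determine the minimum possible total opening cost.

Choose V and R: together they cover Central, Midtown, Uptown, Campus — every zone.
Total opening cost: 7 + 7 = 14.
No cover costs less than 14.

14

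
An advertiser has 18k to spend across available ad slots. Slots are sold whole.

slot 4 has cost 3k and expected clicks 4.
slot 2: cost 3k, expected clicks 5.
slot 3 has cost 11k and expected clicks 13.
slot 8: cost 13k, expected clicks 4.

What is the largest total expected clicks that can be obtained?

This is a 0-1 knapsack instance.
Allowing fractional choices, the relaxed optimum would be about 22.3, but ad slots are indivisible.
slot 2 + slot 3: cost 3 + 11 = 14 ≤ 18, expected clicks 5 + 13 = 18.
slot 4 + slot 3: cost 3 + 11 = 14 ≤ 18, expected clicks 4 + 13 = 17.
slot 4 + slot 2 + slot 3: cost 3 + 3 + 11 = 17 ≤ 18, expected clicks 4 + 5 + 13 = 22.
Best is slot 4, slot 2, and slot 3 with total expected clicks 22.

22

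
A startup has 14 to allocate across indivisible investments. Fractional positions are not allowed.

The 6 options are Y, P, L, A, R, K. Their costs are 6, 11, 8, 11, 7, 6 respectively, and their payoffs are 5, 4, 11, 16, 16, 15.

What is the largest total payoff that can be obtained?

Allowing fractional choices, the relaxed optimum would be about 32.5, but investments are indivisible.
L + K: cost 8 + 6 = 14 ≤ 14, payoff 11 + 15 = 26.
Y + R: cost 6 + 7 = 13 ≤ 14, payoff 5 + 16 = 21.
R + K: cost 7 + 6 = 13 ≤ 14, payoff 16 + 15 = 31.
Best is R and K with total payoff 31.

31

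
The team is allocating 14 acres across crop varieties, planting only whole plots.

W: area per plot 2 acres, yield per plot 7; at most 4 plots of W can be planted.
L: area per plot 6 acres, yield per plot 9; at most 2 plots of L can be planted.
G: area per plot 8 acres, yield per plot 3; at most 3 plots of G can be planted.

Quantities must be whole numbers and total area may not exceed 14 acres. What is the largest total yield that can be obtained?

37

This is a bounded integer knapsack.
W has the best ratio (7/2); taking only W gives at most 4×7 = 28 (stopped by the supply cap of 4).
Mixing does better — 4×W and 1×L: area 14 ≤ 14, yield 4·7 + 1·9 = 37.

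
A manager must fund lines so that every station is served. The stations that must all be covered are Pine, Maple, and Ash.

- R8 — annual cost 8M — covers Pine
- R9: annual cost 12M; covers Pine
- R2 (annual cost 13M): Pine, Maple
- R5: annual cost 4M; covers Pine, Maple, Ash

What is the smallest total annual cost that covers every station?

This is a weighted set-cover instance.
R5 alone covers Pine, Maple, Ash — every station.
Total annual cost: 4.
No cover costs less than 4.

4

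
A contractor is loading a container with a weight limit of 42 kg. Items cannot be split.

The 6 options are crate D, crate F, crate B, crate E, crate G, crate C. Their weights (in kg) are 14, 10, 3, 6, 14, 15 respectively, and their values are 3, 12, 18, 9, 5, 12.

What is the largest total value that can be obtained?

51

Treat it as a binary knapsack problem.
crate F + crate B + crate G + crate C: weight 10 + 3 + 14 + 15 = 42 ≤ 42, value 12 + 18 + 5 + 12 = 47.
crate F + crate B + crate E + crate C: weight 10 + 3 + 6 + 15 = 34 ≤ 42, value 12 + 18 + 9 + 12 = 51.
Best is crate F, crate B, crate E, and crate C with total value 51.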